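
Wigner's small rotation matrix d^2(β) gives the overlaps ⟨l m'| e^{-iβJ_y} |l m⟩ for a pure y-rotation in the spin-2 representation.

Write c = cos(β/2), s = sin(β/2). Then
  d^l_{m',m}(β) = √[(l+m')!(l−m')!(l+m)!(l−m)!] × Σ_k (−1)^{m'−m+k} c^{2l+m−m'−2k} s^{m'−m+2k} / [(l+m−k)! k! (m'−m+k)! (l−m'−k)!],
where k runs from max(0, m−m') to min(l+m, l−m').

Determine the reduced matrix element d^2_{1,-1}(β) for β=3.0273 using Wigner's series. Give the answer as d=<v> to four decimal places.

d=-0.9837

d^2_{1,-1}(β=3.0273) via Wigner's sum:
Half-angle: c=0.057115, s=0.998368. N=√(6·1·1·6)=6.000000
The bounds max(0,m−m')=0 and min(l+m,l−m')=1 give 2 terms
  k=0: (−1)^2·6.0000/(2)·0.0571^2·0.9984^2 = +0.009755
  k=1: (−1)^3·6.0000/(6)·0.0571^0·0.9984^4 = -0.993486
d^2_{1,-1}(3.0273) = +0.009755 -0.993486 = -0.983732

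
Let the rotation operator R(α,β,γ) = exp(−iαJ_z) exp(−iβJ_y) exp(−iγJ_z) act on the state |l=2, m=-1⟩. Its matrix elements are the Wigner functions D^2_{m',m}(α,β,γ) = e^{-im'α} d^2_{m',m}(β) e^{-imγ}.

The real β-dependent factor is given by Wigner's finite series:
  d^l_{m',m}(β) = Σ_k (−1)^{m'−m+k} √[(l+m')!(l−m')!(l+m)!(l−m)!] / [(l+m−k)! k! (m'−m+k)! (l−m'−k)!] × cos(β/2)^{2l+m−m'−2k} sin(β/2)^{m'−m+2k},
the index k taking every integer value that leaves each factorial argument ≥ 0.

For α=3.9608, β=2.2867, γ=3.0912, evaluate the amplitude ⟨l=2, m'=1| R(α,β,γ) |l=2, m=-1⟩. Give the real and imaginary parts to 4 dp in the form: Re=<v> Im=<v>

Split into d^2_{1,-1}(β=2.2867) × two z-phases.
c=cos(2.2867/2)=0.414548, s=sin(2.2867/2)=0.910027; N=√[6·1·1·6]=6.000000
k: max(0,(-1)−(1))=0 … min(2+(-1),2−(1))=1
  k=0: (−1)^2·6.0000/(2)·0.4145^2·0.9100^2 = +0.426953
  k=1: (−1)^3·6.0000/(6)·0.4145^0·0.9100^4 = -0.685832
d^2_{1,-1}(2.2867) = +0.426953 -0.685832 = -0.258879
D = (-0.682801+0.730605i)·(-0.258879)·(-0.998731+0.050371i) = -0.167011+0.197802i

Re=-0.1670 Im=0.1978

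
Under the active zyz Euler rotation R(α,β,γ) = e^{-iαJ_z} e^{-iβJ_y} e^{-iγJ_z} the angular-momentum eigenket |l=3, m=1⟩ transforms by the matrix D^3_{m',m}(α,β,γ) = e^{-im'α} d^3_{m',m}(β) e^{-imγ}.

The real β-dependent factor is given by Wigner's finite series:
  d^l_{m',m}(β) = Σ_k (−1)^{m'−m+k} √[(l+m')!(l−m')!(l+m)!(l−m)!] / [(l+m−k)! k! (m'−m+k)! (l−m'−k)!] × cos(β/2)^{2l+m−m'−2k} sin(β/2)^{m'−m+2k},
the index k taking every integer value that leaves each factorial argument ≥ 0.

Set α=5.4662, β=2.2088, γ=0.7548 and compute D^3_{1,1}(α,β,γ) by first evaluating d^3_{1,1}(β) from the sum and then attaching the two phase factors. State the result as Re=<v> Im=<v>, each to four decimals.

Re=0.5185 Im=0.0323

D^3_{1,1}(5.4662,2.2088,0.7548) = e^{-i·1·5.4662}·d^3_{1,1}(2.2088)·e^{-i·1·0.7548}. Compute d first:
With c≡cos(β/2)=0.449670 and s≡sin(β/2)=0.893195, N=[24·2·24·2]^{1/2}=48.000000
Admissible k: 0..2 (factorial args all ≥0)
  k=0: (−1)^0·48.0000/(48)·0.4497^6·0.8932^0 = +0.008267
  k=1: (−1)^1·48.0000/(6)·0.4497^4·0.8932^2 = -0.260951
  k=2: (−1)^2·48.0000/(8)·0.4497^2·0.8932^4 = +0.772190
d^3_{1,1}(2.2088) = +0.008267 -0.260951 +0.772190 = +0.519506
D = (+0.684422+0.729086i)·(+0.519506)·(+0.728409-0.685143i) = +0.518502+0.032285i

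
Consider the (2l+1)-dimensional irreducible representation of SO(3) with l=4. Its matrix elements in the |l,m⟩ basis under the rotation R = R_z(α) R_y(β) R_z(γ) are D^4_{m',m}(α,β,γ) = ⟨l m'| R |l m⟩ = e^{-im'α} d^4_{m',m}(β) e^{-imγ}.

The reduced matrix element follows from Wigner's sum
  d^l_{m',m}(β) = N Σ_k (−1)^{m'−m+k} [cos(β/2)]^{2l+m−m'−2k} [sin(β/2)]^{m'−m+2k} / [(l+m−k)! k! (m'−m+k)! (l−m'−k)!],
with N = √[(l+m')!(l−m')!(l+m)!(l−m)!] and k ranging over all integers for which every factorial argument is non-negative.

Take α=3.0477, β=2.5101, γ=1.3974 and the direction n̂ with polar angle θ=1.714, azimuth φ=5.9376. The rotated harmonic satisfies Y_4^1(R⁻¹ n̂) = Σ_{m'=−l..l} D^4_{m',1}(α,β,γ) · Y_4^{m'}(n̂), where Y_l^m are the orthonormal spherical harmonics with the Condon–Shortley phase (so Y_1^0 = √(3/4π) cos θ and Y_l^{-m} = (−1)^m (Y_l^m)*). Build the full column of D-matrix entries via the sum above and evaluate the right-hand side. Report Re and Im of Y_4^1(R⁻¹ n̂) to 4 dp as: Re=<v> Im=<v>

Re=-0.1315 Im=0.2700

Need the full column D^4_{m',1} for m'=−4..4 at α=3.0477, β=2.5101, γ=1.3974.
cos(β/2)=0.310526, sin(β/2)=0.950565
d^4_{-4,1}: single k=5 term ⇒ +0.173899;  D = -0.034919-0.170357i
d^4_{-3,1}: k∈[4..5] ⇒ +0.100424 -0.564621 = -0.464197;  D = -0.050166-0.461478i
d^4_{-2,1}: k∈[3..5] ⇒ +0.035071 -0.492957 +0.923861 = +0.465975;  D = -0.006705-0.465927i
d^4_{-1,1}: k∈[2..5] ⇒ +0.008101 -0.227740 +1.067033 -0.666583 = +0.180811;  D = -0.014360+0.180240i
d^4_{0,1}: k∈[1..4] ⇒ +0.001184 -0.066543 +0.623547 -0.973835 = -0.415648;  D = -0.071711+0.409415i
d^4_{1,1}: k∈[0..3] ⇒ +0.000086 -0.012152 +0.227740 -0.711355 = -0.495680;  D = +0.130918-0.478079i
d^4_{2,1}: k∈[0..2] ⇒ -0.001123 +0.052607 -0.328638 = -0.277154;  D = -0.097941+0.259272i
d^4_{3,1}: k∈[0..1] ⇒ +0.006430 -0.100424 = -0.093994;  D = +0.041313-0.084428i
d^4_{4,1}: single k=0 term ⇒ -0.018558;  D = -0.009684+0.015831i
Y_4^{m'}(θ=1.714,φ=5.9376) and Σ D·Y over m':
  (-0.0349-0.1704i)·(+0.0796+0.4172i)  (-0.0502-0.4615i)·(-0.0882-0.1491i)  (-0.0067-0.4659i)·(-0.2165-0.1791i)  (-0.0144+0.1802i)·(+0.1797+0.0647i)  (-0.0717+0.4094i)·(+0.2543+0.0000i)  (+0.1309-0.4781i)·(-0.1797+0.0647i)  (-0.0979+0.2593i)·(-0.2165+0.1791i)  (+0.0413-0.0844i)·(+0.0882-0.1491i)  (-0.0097+0.0158i)·(+0.0796-0.4172i)
Y_4^1(R⁻¹ n̂) = -0.131503+0.270047i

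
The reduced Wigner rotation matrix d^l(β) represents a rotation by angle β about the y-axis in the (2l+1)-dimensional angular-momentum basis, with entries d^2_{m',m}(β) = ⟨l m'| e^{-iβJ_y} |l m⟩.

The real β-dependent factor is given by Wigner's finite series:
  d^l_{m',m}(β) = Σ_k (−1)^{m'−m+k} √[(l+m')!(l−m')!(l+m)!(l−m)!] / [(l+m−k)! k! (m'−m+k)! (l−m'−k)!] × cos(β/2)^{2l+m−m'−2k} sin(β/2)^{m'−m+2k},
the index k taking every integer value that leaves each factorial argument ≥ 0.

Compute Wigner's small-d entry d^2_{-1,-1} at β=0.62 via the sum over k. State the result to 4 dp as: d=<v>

d^2_{-1,-1}(β=0.62) via Wigner's sum:
c=cos(0.62/2)=0.952334, s=sin(0.62/2)=0.305059; N=√[1·6·1·6]=6.000000
Admissible k: 0..1 (factorial args all ≥0)
  k=0: (−1)^0·6.0000/(6)·0.9523^4·0.3051^0 = +0.822539
  k=1: (−1)^1·6.0000/(2)·0.9523^2·0.3051^2 = -0.253201
d^2_{-1,-1}(0.62) = +0.822539 -0.253201 = +0.569337

d=0.5693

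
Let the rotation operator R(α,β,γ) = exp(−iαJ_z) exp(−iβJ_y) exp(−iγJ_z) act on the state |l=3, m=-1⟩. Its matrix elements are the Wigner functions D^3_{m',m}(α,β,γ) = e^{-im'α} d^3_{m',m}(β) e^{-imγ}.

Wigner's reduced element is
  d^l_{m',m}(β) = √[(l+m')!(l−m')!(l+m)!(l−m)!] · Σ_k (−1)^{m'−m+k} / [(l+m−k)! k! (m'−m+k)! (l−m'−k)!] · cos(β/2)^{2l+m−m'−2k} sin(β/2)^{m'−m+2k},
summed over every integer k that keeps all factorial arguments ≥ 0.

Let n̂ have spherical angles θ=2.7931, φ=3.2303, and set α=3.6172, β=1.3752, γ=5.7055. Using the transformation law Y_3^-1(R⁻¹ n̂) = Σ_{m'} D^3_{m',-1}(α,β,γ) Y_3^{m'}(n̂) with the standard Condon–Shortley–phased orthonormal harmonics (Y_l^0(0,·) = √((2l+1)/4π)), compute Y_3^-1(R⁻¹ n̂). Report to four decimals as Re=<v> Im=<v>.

Need the full column D^3_{m',-1} for m'=−3..3 at α=3.6172, β=1.3752, γ=5.7055.
cos(β/2)=0.772771, sin(β/2)=0.634684
d^3_{-3,-1}: single k=2 term ⇒ +0.556372;  D = -0.367557-0.417675i
d^3_{-2,-1}: k∈[1..2] ⇒ +0.553112 -0.746202 = -0.193090;  D = -0.179776-0.070459i
d^3_{-1,-1}: k∈[0..2] ⇒ +0.212964 -1.149238 +0.581413 = -0.354861;  D = +0.353014-0.036161i
d^3_{0,-1}: k∈[0..2] ⇒ -0.605904 +1.226136 -0.275696 = +0.344535;  D = +0.288627-0.188146i
d^3_{1,-1}: k∈[0..2] ⇒ +0.861928 -0.775217 +0.065365 = +0.152077;  D = -0.075234+0.132163i
d^3_{2,-1}: k∈[0..1] ⇒ -0.746202 +0.251675 = -0.494527;  D = -0.020713+0.494093i
d^3_{3,-1}: single k=0 term ⇒ +0.375300;  D = +0.157717+0.340552i
Y_3^{m'}(θ=2.7931,φ=3.2303) and Σ D·Y over m':
  (-0.3676-0.4177i)·(-0.0160+0.0044i)  (-0.1798-0.0705i)·(-0.1103+0.0198i)  (+0.3530-0.0362i)·(-0.3756+0.0334i)  (+0.2886-0.1881i)·(-0.4970+0.0000i)  (-0.0752+0.1322i)·(+0.3756+0.0334i)  (-0.0207+0.4941i)·(-0.1103-0.0198i)  (+0.1577+0.3406i)·(+0.0160+0.0044i)
Y_3^-1(R⁻¹ n̂) = -0.265486+0.127397i

Re=-0.2655 Im=0.1274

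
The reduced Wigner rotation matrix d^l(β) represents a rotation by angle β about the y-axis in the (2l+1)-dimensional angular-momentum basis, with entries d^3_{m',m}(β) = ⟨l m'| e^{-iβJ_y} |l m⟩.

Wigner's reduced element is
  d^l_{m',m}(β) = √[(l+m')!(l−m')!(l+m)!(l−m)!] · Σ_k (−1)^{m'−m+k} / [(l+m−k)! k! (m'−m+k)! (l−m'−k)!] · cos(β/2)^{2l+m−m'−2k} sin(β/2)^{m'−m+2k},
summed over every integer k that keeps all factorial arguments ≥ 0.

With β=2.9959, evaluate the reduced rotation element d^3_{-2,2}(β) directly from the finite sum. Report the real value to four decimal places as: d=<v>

d^3_{-2,2}(β=2.9959) via Wigner's sum:
Half-angle: c=0.072782, s=0.997348. N=√(1·120·120·1)=120.000000
The bounds max(0,m−m')=4 and min(l+m,l−m')=5 give 2 terms
  k=4: (−1)^0·120.0000/(24)·0.0728^2·0.9973^4 = +0.026206
  k=5: (−1)^1·120.0000/(120)·0.0728^0·0.9973^6 = -0.984192
d^3_{-2,2}(2.9959) = +0.026206 -0.984192 = -0.957986

d=-0.9580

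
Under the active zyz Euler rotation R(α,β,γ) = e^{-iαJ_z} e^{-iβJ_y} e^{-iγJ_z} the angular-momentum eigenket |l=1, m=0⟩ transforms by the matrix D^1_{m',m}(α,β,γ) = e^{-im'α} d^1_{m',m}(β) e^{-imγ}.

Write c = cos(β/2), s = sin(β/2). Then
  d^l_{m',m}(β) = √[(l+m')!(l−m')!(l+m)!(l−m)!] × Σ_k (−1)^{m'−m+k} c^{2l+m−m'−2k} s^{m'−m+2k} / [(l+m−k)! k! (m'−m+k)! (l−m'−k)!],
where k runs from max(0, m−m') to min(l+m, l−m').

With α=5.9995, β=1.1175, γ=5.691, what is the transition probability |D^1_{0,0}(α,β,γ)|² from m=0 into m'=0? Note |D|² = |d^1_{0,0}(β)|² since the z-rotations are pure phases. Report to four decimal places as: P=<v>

P=0.1918

D^1_{0,0}(5.9995,1.1175,5.691) = e^{-i·0·5.9995}·d^1_{0,0}(1.1175)·e^{-i·0·5.691}. Compute d first:
c=cos(1.1175/2)=0.847918, s=sin(1.1175/2)=0.530127; N=√[1·1·1·1]=1.000000
Admissible k: 0..1 (factorial args all ≥0)
  k=0: (−1)^0·1.0000/(1)·0.8479^2·0.5301^0 = +0.718966
  k=1: (−1)^1·1.0000/(1)·0.8479^0·0.5301^2 = -0.281034
d^1_{0,0}(1.1175) = +0.718966 -0.281034 = +0.437931
|D^1_{0,0}|² = |d^1_{0,0}(β)|² = (+0.437931)² = 0.191784 (the z-rotation phases have unit modulus)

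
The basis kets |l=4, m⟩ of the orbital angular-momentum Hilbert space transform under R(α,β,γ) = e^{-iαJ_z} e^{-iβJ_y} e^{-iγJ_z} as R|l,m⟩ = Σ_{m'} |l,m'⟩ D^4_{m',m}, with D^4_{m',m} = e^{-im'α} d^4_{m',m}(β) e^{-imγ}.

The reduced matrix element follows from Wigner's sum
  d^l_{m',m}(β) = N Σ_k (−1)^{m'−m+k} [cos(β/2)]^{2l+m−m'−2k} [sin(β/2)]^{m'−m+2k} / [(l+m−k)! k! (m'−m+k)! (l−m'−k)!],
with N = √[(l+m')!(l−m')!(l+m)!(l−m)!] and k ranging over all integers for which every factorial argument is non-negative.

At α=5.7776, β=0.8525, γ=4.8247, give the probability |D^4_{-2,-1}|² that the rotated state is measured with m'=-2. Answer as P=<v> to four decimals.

D^4_{-2,-1}(5.7776,0.8525,4.8247) = e^{-i·-2·5.7776}·d^4_{-2,-1}(0.8525)·e^{-i·-1·4.8247}. Compute d first:
With c≡cos(β/2)=0.910523 and s≡sin(β/2)=0.413459, N=[2·720·6·120]^{1/2}=1018.233765
k: max(0,(-1)−(-2))=1 … min(4+(-1),4−(-2))=3
  k=1: (−1)^0·1018.2338/(240)·0.9105^7·0.4135^1 = +0.910132
  k=2: (−1)^1·1018.2338/(48)·0.9105^5·0.4135^3 = -0.938335
  k=3: (−1)^2·1018.2338/(72)·0.9105^3·0.4135^5 = +0.128988
d^4_{-2,-1}(0.8525) = +0.910132 -0.938335 +0.128988 = +0.100785
|D^4_{-2,-1}|² = |d^4_{-2,-1}(β)|² = (+0.100785)² = 0.010158 (the z-rotation phases have unit modulus)

P=0.0102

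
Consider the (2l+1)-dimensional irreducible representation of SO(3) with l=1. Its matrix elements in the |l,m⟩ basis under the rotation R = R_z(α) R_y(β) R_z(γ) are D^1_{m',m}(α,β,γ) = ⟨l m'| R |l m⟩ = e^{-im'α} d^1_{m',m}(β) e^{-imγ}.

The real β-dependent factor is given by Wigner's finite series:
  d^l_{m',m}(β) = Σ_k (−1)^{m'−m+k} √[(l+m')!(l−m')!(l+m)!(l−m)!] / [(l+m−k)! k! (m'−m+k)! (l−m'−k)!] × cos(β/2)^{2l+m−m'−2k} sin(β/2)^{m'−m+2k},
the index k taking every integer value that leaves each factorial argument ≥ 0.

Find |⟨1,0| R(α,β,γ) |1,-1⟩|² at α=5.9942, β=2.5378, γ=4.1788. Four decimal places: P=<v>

Split into d^1_{0,-1}(β=2.5378) × two z-phases.
c=cos(2.5378/2)=0.297331, s=sin(2.5378/2)=0.954774; N=√[1·1·1·2]=1.414214
The bounds max(0,m−m')=0 and min(l+m,l−m')=0 give 1 term
  k=0: (−1)^1·1.4142/(1)·0.2973^1·0.9548^1 = -0.401473
d^1_{0,-1}(2.5378) = -0.401473
|D^1_{0,-1}|² = |d^1_{0,-1}(β)|² = (-0.401473)² = 0.161181 (the z-rotation phases have unit modulus)

P=0.1612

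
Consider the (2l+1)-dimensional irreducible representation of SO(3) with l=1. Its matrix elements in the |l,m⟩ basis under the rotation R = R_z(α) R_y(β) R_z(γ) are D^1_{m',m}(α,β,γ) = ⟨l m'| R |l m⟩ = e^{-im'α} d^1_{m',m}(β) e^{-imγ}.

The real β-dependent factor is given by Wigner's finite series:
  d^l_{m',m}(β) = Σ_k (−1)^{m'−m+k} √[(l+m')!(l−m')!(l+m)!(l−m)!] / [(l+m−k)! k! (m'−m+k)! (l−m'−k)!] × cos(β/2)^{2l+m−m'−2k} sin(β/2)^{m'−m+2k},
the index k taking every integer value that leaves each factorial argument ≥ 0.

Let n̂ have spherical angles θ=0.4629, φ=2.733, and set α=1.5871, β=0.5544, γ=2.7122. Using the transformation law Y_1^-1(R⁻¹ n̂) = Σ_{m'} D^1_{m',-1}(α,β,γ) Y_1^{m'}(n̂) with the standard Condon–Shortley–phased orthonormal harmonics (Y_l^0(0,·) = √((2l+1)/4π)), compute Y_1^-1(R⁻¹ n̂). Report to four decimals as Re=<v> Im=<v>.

Re=0.1573 Im=0.0826

Need the full column D^1_{m',-1} for m'=−1..1 at α=1.5871, β=0.5544, γ=2.7122.
cos(β/2)=0.961825, sin(β/2)=0.273664
d^1_{-1,-1}: single k=0 term ⇒ +0.925108;  D = -0.371376-0.847293i
d^1_{0,-1}: single k=0 term ⇒ -0.372245;  D = +0.338452-0.154972i
d^1_{1,-1}: single k=0 term ⇒ +0.074892;  D = +0.032285+0.067576i
Y_1^{m'}(θ=0.4629,φ=2.733) and Σ D·Y over m':
  (-0.3714-0.8473i)·(-0.1416-0.0613i)  (+0.3385-0.1550i)·(+0.4372+0.0000i)  (+0.0323+0.0676i)·(+0.1416-0.0613i)
Y_1^-1(R⁻¹ n̂) = +0.157320+0.082560i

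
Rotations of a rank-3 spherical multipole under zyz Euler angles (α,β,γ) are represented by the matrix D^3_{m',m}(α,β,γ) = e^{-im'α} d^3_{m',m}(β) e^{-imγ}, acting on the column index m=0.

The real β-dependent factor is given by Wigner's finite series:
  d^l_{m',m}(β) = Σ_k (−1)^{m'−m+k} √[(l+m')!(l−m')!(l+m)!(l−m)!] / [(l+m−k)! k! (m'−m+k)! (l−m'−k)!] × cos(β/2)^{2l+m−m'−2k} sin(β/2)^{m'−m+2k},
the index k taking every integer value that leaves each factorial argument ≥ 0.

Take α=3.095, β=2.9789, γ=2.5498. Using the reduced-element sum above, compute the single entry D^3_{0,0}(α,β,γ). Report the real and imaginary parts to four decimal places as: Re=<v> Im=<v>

D^3_{0,0}(3.095,2.9789,2.5498) = e^{-i·0·3.095}·d^3_{0,0}(2.9789)·e^{-i·0·2.5498}. Compute d first:
With c≡cos(β/2)=0.081257 and s≡sin(β/2)=0.996693, N=[6·6·6·6]^{1/2}=36.000000
k∈{0,1,2,3} keeps every argument non-negative
  k=0: (−1)^0·36.0000/(36)·0.0813^6·0.9967^0 = +0.000000
  k=1: (−1)^1·36.0000/(4)·0.0813^4·0.9967^2 = -0.000390
  k=2: (−1)^2·36.0000/(4)·0.0813^2·0.9967^4 = +0.058642
  k=3: (−1)^3·36.0000/(36)·0.0813^0·0.9967^6 = -0.980323
d^3_{0,0}(2.9789) = +0.000000 -0.000390 +0.058642 -0.980323 = -0.922070
Phases: e^{-i·(0)·3.095}=+1.000000+0.000000i, e^{-i·(0)·2.5498}=+1.000000+0.000000i ⇒ D=-0.922070+0.000000i

Re=-0.9221 Im=0.0000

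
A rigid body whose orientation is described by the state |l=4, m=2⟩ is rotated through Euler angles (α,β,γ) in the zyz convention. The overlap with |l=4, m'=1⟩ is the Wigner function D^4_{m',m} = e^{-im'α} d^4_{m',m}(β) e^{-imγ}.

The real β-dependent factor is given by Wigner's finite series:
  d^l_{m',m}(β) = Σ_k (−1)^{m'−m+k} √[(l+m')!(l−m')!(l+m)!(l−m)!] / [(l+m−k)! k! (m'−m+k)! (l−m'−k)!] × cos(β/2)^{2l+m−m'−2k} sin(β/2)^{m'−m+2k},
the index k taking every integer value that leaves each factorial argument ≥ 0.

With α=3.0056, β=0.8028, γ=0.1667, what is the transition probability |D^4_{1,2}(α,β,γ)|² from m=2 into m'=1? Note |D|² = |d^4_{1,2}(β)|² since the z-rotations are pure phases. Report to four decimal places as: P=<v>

Split into d^4_{1,2}(β=0.8028) × two z-phases.
c=cos(0.8028/2)=0.920515, s=sin(0.8028/2)=0.390707; N=√[120·6·720·2]=1018.233765
k: max(0,(2)−(1))=1 … min(4+(2),4−(1))=3
  k=1: (−1)^0·1018.2338/(240)·0.9205^7·0.3907^1 = +0.928333
  k=2: (−1)^1·1018.2338/(48)·0.9205^5·0.3907^3 = -0.836210
  k=3: (−1)^2·1018.2338/(72)·0.9205^3·0.3907^5 = +0.100431
d^4_{1,2}(0.8028) = +0.928333 -0.836210 +0.100431 = +0.192553
|D^4_{1,2}|² = |d^4_{1,2}(β)|² = (+0.192553)² = 0.037077 (the z-rotation phases have unit modulus)

P=0.0371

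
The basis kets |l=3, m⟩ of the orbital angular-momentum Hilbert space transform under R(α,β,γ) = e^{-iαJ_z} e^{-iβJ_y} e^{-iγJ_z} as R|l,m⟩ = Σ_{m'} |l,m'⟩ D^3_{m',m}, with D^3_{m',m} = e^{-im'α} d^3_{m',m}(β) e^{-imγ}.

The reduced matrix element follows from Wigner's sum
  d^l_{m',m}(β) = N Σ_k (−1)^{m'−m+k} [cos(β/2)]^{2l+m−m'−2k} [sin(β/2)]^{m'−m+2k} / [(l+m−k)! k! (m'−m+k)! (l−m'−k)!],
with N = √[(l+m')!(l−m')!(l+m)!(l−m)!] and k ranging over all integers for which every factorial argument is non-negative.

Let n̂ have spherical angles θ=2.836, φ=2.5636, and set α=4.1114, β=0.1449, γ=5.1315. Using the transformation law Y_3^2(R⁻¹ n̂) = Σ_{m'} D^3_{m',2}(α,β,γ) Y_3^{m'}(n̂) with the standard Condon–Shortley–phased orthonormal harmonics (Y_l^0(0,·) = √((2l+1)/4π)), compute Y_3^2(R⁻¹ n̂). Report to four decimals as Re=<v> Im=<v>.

Re=-0.1071 Im=-0.0062

Need the full column D^3_{m',2} for m'=−3..3 at α=4.1114, β=0.1449, γ=5.1315.
cos(β/2)=0.997377, sin(β/2)=0.072387
d^3_{-3,2}: single k=5 term ⇒ +0.000005;  D = -0.000002+0.000004i
d^3_{-2,2}: k∈[4..5] ⇒ +0.000137 -0.000000 = +0.000136;  D = -0.000062-0.000122i
d^3_{-1,2}: k∈[3..4] ⇒ +0.002380 -0.000006 = +0.002374;  D = +0.002353+0.000311i
d^3_{0,2}: k∈[2..3] ⇒ +0.028400 -0.000150 = +0.028250;  D = -0.018893+0.021003i
d^3_{1,2}: k∈[1..2] ⇒ +0.225920 -0.002380 = +0.223540;  D = -0.052535-0.217279i
d^3_{2,2}: k∈[0..1] ⇒ +0.984363 -0.025925 = +0.958437;  D = +0.895724+0.340999i
d^3_{3,2}: single k=0 term ⇒ -0.174997;  D = +0.143830-0.099683i
Y_3^{m'}(θ=2.836,φ=2.5636) and Σ D·Y over m':
  (-0.0000+0.0000i)·(+0.0018-0.0112i)  (-0.0001-0.0001i)·(-0.0356-0.0807i)  (+0.0024+0.0003i)·(-0.2889-0.1884i)  (-0.0189+0.0210i)·(-0.5507+0.0000i)  (-0.0525-0.2173i)·(+0.2889-0.1884i)  (+0.8957+0.3410i)·(-0.0356+0.0807i)  (+0.1438-0.0997i)·(-0.0018-0.0112i)
Y_3^2(R⁻¹ n̂) = -0.107108-0.006194i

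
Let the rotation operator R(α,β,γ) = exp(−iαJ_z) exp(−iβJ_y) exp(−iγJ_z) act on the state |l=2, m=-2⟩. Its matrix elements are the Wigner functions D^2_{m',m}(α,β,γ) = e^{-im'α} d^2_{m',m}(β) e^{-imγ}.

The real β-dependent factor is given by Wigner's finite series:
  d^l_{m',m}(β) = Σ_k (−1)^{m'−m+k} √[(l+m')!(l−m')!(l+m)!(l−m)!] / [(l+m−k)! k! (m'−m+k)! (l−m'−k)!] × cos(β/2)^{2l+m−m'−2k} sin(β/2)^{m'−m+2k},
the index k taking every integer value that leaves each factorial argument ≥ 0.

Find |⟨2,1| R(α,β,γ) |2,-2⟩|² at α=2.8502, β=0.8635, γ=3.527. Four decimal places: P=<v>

D^2_{1,-2}(2.8502,0.8635,3.527) = e^{-i·1·2.8502}·d^2_{1,-2}(0.8635)·e^{-i·-2·3.527}. Compute d first:
With c≡cos(β/2)=0.908235 and s≡sin(β/2)=0.418461, N=[6·1·1·24]^{1/2}=12.000000
The bounds max(0,m−m')=0 and min(l+m,l−m')=0 give 1 term
  k=0: (−1)^3·12.0000/(6)·0.9082^1·0.4185^3 = -0.133104
d^2_{1,-2}(0.8635) = -0.133104
|D^2_{1,-2}|² = |d^2_{1,-2}(β)|² = (-0.133104)² = 0.017717 (the z-rotation phases have unit modulus)

P=0.0177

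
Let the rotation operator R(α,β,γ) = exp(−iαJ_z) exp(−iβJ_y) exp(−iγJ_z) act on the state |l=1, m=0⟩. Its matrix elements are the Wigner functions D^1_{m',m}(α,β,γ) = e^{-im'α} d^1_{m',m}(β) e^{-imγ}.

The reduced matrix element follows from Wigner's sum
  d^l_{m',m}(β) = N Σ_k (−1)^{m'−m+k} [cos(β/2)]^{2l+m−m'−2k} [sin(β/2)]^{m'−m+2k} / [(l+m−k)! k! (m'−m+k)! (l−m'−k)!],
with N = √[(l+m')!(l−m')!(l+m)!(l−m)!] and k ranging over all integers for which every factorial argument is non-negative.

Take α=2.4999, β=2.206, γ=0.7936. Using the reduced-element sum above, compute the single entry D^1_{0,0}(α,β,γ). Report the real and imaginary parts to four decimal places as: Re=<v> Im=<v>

Split into d^1_{0,0}(β=2.206) × two z-phases.
c=cos(2.206/2)=0.450920, s=sin(2.206/2)=0.892564; N=√[1·1·1·1]=1.000000
k: max(0,(0)−(0))=0 … min(1+(0),1−(0))=1
  k=0: (−1)^0·1.0000/(1)·0.4509^2·0.8926^0 = +0.203329
  k=1: (−1)^1·1.0000/(1)·0.4509^0·0.8926^2 = -0.796671
d^1_{0,0}(2.206) = +0.203329 -0.796671 = -0.593341
Phases: e^{-i·(0)·2.4999}=+1.000000+0.000000i, e^{-i·(0)·0.7936}=+1.000000+0.000000i ⇒ D=-0.593341+0.000000i

Re=-0.5933 Im=0.0000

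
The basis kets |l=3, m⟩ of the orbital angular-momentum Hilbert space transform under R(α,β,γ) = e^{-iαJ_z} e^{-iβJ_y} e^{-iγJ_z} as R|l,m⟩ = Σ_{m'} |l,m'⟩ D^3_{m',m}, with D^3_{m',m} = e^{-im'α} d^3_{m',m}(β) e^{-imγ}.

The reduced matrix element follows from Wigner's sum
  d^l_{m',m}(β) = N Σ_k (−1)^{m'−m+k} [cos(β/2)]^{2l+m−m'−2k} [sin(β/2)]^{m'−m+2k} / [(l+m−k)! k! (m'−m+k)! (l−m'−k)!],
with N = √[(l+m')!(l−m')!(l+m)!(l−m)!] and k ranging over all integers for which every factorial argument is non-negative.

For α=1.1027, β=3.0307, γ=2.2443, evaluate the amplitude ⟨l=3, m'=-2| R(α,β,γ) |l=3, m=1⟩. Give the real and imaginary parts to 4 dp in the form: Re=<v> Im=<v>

Re=-0.1727 Im=0.0067

D^3_{-2,1}(1.1027,3.0307,2.2443) = e^{-i·-2·1.1027}·d^3_{-2,1}(3.0307)·e^{-i·1·2.2443}. Compute d first:
With c≡cos(β/2)=0.055418 and s≡sin(β/2)=0.998463, N=[1·120·24·2]^{1/2}=75.894664
Admissible k: 3..4 (factorial args all ≥0)
  k=3: (−1)^0·75.8947/(12)·0.0554^3·0.9985^3 = +0.001071
  k=4: (−1)^1·75.8947/(24)·0.0554^1·0.9985^5 = -0.173904
d^3_{-2,1}(3.0307) = +0.001071 -0.173904 = -0.172833
D = (-0.592858+0.805307i)·(-0.172833)·(-0.623728-0.781641i) = -0.172702+0.006722i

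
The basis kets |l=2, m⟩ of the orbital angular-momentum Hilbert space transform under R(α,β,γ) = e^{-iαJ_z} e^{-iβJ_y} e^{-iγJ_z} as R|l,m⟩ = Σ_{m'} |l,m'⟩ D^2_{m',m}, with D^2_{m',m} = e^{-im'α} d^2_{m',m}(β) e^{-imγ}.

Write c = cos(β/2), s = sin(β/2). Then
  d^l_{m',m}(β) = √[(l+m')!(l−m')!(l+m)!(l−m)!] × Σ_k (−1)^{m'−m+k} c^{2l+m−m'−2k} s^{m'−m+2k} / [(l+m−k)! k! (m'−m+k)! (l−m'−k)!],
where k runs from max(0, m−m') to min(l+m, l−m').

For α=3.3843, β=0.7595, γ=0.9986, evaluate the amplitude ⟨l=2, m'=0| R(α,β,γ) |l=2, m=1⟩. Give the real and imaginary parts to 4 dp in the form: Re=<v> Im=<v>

Re=0.3311 Im=-0.5141

Split into d^2_{0,1}(β=0.7595) × two z-phases.
c=cos(0.7595/2)=0.928757, s=sin(0.7595/2)=0.370688; N=√[2·2·6·1]=4.898979
The bounds max(0,m−m')=1 and min(l+m,l−m')=2 give 2 terms
  k=1: (−1)^0·4.8990/(2)·0.9288^3·0.3707^1 = +0.727430
  k=2: (−1)^1·4.8990/(2)·0.9288^1·0.3707^3 = -0.115879
d^2_{0,1}(0.7595) = +0.727430 -0.115879 = +0.611551
Attach z-rotation phases: D = e^{-i(0)(3.3843)}·(+0.611551)·e^{-i(1)(0.9986)} = +0.331143-0.514139i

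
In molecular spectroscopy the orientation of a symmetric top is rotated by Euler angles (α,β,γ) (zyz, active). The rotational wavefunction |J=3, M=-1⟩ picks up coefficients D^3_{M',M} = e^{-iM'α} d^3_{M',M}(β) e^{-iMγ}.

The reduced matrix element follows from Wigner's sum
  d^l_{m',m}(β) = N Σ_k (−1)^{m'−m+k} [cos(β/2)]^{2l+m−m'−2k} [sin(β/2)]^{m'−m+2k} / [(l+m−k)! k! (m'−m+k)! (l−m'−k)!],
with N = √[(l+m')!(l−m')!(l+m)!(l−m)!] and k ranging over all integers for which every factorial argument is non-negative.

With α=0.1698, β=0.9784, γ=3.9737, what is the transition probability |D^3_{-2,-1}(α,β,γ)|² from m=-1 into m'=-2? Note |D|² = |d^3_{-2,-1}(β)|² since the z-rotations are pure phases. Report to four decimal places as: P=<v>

D^3_{-2,-1}(0.1698,0.9784,3.9737) = e^{-i·-2·0.1698}·d^3_{-2,-1}(0.9784)·e^{-i·-1·3.9737}. Compute d first:
c=cos(0.9784/2)=0.882709, s=sin(0.9784/2)=0.469920; N=√[1·120·2·24]=75.894664
k: max(0,(-1)−(-2))=1 … min(3+(-1),3−(-2))=2
  k=1: (−1)^0·75.8947/(24)·0.8827^5·0.4699^1 = +0.796364
  k=2: (−1)^1·75.8947/(12)·0.8827^3·0.4699^3 = -0.451392
d^3_{-2,-1}(0.9784) = +0.796364 -0.451392 = +0.344972
|D^3_{-2,-1}|² = |d^3_{-2,-1}(β)|² = (+0.344972)² = 0.119006 (the z-rotation phases have unit modulus)

P=0.1190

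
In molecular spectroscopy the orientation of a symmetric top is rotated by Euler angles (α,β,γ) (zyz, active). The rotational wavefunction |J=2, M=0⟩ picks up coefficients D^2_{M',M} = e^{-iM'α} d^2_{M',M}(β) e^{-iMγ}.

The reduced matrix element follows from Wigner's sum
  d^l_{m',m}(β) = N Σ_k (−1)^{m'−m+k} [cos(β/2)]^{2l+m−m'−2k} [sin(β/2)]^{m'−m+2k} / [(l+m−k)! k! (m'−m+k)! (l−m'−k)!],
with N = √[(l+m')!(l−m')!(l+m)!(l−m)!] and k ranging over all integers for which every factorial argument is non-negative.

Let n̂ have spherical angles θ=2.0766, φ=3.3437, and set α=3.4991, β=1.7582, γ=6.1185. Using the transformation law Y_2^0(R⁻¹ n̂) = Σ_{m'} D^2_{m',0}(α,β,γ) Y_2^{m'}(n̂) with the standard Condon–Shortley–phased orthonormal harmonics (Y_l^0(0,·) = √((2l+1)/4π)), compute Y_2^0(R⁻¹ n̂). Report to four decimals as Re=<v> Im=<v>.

Re=0.5195 Im=0.0000

Need the full column D^2_{m',0} for m'=−2..2 at α=3.4991, β=1.7582, γ=6.1185.
cos(β/2)=0.637845, sin(β/2)=0.770165
d^2_{-2,0}: single k=2 term ⇒ +0.591116;  D = +0.446342+0.387553i
d^2_{-1,0}: k∈[1..2] ⇒ +0.489558 -0.713743 = -0.224185;  D = +0.210011+0.078452i
d^2_{0,0}: k∈[0..2] ⇒ +0.165523 -0.965289 +0.351832 = -0.447934;  D = -0.447934+0.000000i
d^2_{1,0}: k∈[0..1] ⇒ -0.489558 +0.713743 = +0.224185;  D = -0.210011+0.078452i
d^2_{2,0}: single k=0 term ⇒ +0.591116;  D = +0.446342-0.387553i
Y_2^{m'}(θ=2.0766,φ=3.3437) and Σ D·Y over m':
  (+0.4463+0.3876i)·(+0.2718-0.1163i)  (+0.2100+0.0785i)·(+0.3208-0.0657i)  (-0.4479+0.0000i)·(-0.0933+0.0000i)  (-0.2100+0.0785i)·(-0.3208-0.0657i)  (+0.4463-0.3876i)·(+0.2718+0.1163i)
Y_2^0(R⁻¹ n̂) = +0.519547+0.000000i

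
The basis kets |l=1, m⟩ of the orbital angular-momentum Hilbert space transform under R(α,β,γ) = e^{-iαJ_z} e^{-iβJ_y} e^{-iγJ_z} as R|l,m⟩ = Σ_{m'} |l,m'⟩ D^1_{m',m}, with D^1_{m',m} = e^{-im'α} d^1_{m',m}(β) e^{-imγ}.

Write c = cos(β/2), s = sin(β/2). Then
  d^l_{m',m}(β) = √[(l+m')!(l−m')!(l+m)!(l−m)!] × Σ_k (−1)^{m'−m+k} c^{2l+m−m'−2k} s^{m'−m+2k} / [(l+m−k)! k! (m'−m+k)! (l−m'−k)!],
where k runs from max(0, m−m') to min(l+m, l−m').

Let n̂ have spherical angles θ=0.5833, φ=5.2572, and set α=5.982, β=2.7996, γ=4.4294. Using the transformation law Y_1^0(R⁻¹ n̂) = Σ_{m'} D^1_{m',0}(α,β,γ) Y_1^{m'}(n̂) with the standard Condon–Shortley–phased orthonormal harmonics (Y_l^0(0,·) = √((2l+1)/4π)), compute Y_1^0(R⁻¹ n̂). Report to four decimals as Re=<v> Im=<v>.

Re=-0.3166 Im=0.0000

Need the full column D^1_{m',0} for m'=−1..1 at α=5.982, β=2.7996, γ=4.4294.
cos(β/2)=0.170164, sin(β/2)=0.985416
d^1_{-1,0}: single k=1 term ⇒ +0.237139;  D = +0.226464-0.070348i
d^1_{0,0}: k∈[0..1] ⇒ +0.028956 -0.971044 = -0.942088;  D = -0.942088+0.000000i
d^1_{1,0}: single k=0 term ⇒ -0.237139;  D = -0.226464-0.070348i
Y_1^{m'}(θ=0.5833,φ=5.2572) and Σ D·Y over m':
  (+0.2265-0.0703i)·(+0.0986+0.1627i)  (-0.9421+0.0000i)·(+0.4078+0.0000i)  (-0.2265-0.0703i)·(-0.0986+0.1627i)
Y_1^0(R⁻¹ n̂) = -0.316630+0.000000i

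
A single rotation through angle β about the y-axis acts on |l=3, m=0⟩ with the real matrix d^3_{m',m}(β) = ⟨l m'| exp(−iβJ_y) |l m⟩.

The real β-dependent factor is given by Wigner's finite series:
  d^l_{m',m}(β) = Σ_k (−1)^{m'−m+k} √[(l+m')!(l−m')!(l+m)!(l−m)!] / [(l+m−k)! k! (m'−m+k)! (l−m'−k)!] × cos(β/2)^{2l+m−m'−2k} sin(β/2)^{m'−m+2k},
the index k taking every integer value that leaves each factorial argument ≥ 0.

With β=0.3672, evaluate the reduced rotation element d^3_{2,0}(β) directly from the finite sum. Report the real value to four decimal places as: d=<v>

d=0.1647

d^3_{2,0}(β=0.3672) via Wigner's sum:
With c≡cos(β/2)=0.983193 and s≡sin(β/2)=0.182570, N=[120·1·6·6]^{1/2}=65.726707
The bounds max(0,m−m')=0 and min(l+m,l−m')=1 give 2 terms
  k=0: (−1)^2·65.7267/(12)·0.9832^4·0.1826^2 = +0.170599
  k=1: (−1)^3·65.7267/(12)·0.9832^2·0.1826^4 = -0.005882
d^3_{2,0}(0.3672) = +0.170599 -0.005882 = +0.164716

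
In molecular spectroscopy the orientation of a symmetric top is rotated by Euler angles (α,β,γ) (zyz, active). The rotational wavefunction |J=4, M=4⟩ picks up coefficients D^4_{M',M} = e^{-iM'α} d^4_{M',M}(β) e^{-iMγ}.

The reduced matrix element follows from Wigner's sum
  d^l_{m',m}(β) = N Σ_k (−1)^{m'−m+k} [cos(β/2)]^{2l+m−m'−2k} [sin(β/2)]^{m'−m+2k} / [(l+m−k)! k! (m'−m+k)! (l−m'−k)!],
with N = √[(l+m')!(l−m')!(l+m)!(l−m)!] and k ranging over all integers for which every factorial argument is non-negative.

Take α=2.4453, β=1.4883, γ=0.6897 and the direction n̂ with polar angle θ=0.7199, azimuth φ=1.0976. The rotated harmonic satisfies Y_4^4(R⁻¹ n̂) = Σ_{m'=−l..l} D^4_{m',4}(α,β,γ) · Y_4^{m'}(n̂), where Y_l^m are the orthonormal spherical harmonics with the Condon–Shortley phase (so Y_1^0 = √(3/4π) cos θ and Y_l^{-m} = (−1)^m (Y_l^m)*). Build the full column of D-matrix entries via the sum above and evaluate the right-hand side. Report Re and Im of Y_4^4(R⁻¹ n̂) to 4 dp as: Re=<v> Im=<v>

Re=0.4029 Im=0.0444

Need the full column D^4_{m',4} for m'=−4..4 at α=2.4453, β=1.4883, γ=0.6897.
cos(β/2)=0.735664, sin(β/2)=0.677347
d^4_{-4,4}: single k=8 term ⇒ +0.044309;  D = +0.032744+0.029851i
d^4_{-3,4}: single k=7 term ⇒ +0.136114;  D = -0.018359-0.134870i
d^4_{-2,4}: single k=6 term ⇒ +0.276569;  D = -0.147145+0.234177i
d^4_{-1,4}: single k=5 term ⇒ +0.424803;  D = +0.404098-0.131005i
d^4_{0,4}: single k=4 term ⇒ +0.515835;  D = -0.478502-0.192671i
d^4_{1,4}: single k=3 term ⇒ +0.501100;  D = +0.236587+0.441733i
d^4_{2,4}: single k=2 term ⇒ +0.384838;  D = +0.078183-0.376813i
d^4_{3,4}: single k=1 term ⇒ +0.223415;  D = -0.175128+0.138724i
d^4_{4,4}: single k=0 term ⇒ +0.085790;  D = +0.085760+0.002262i
Y_4^{m'}(θ=0.7199,φ=1.0976) and Σ D·Y over m':
  (+0.0327+0.0299i)·(-0.0265+0.0793i)  (-0.0184-0.1349i)·(-0.2666+0.0406i)  (-0.1471+0.2342i)·(-0.2514-0.3489i)  (+0.4041-0.1310i)·(+0.1023-0.1998i)  (-0.4785-0.1927i)·(-0.2935+0.0000i)  (+0.2366+0.4417i)·(-0.1023-0.1998i)  (+0.0782-0.3768i)·(-0.2514+0.3489i)  (-0.1751+0.1387i)·(+0.2666+0.0406i)  (+0.0858+0.0023i)·(-0.0265-0.0793i)
Y_4^4(R⁻¹ n̂) = +0.402861+0.044439i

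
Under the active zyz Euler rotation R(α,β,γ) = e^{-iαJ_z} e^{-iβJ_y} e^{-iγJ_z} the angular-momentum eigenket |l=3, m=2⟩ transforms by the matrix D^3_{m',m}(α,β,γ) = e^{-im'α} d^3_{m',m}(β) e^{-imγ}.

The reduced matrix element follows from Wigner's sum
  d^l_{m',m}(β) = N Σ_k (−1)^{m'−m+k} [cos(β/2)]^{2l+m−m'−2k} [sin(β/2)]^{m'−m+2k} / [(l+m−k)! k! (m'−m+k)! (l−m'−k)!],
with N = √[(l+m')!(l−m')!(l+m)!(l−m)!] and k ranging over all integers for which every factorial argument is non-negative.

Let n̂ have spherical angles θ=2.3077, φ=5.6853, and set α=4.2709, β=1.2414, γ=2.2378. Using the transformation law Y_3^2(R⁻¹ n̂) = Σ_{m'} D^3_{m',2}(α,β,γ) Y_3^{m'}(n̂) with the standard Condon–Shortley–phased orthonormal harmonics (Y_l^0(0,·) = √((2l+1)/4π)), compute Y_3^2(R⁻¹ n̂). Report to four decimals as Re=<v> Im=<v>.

Re=0.1038 Im=0.0344

Need the full column D^3_{m',2} for m'=−3..3 at α=4.2709, β=1.2414, γ=2.2378.
cos(β/2)=0.813472, sin(β/2)=0.581605
d^3_{-3,2}: single k=5 term ⇒ +0.132604;  D = -0.061600+0.117428i
d^3_{-2,2}: k∈[4..5] ⇒ +0.378588 -0.038705 = +0.339883;  D = -0.204660-0.271357i
d^3_{-1,2}: k∈[3..4] ⇒ +0.669793 -0.171191 = +0.498602;  D = +0.488192-0.101353i
d^3_{0,2}: k∈[2..3] ⇒ +0.811308 -0.414722 = +0.396586;  D = -0.093032+0.385520i
d^3_{1,2}: k∈[1..2] ⇒ +0.655148 -0.669793 = -0.014645;  D = +0.011403+0.009189i
d^3_{2,2}: k∈[0..1] ⇒ +0.289770 -0.740620 = -0.450849;  D = -0.405764+0.196522i
d^3_{3,2}: single k=0 term ⇒ -0.507476;  D = -0.004841-0.507453i
Y_3^{m'}(θ=2.3077,φ=5.6853) and Σ D·Y over m':
  (-0.0616+0.1174i)·(-0.0375+0.1653i)  (-0.2047-0.2714i)·(-0.1380-0.3505i)  (+0.4882-0.1014i)·(+0.2488+0.1695i)  (-0.0930+0.3855i)·(+0.1861+0.0000i)  (+0.0114+0.0092i)·(-0.2488+0.1695i)  (-0.4058+0.1965i)·(-0.1380+0.3505i)  (-0.0048-0.5075i)·(+0.0375+0.1653i)
Y_3^2(R⁻¹ n̂) = +0.103768+0.034364i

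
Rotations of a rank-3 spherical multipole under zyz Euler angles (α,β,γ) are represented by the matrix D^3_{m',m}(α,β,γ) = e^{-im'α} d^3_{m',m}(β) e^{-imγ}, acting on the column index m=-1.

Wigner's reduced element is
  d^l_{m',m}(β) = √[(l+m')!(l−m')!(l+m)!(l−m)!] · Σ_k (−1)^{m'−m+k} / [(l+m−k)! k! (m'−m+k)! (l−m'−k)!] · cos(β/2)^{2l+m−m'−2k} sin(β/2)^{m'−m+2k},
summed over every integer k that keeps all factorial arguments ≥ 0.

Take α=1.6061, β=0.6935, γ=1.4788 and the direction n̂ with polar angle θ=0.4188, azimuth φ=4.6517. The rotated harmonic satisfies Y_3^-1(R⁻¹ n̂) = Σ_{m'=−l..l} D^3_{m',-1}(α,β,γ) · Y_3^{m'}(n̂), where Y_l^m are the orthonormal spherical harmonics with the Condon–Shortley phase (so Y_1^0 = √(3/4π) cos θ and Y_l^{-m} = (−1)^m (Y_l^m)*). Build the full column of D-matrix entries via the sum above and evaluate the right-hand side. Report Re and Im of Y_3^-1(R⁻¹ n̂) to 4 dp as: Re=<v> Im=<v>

Need the full column D^3_{m',-1} for m'=−3..3 at α=1.6061, β=0.6935, γ=1.4788.
cos(β/2)=0.940482, sin(β/2)=0.339843
d^3_{-3,-1}: single k=2 term ⇒ +0.349949;  D = +0.349915+0.004869i
d^3_{-2,-1}: k∈[1..2] ⇒ +0.790735 -0.206498 = +0.584237;  D = -0.012495-0.584103i
d^3_{-1,-1}: k∈[0..2] ⇒ +0.691996 -0.722851 +0.070789 = +0.039933;  D = -0.039869+0.002263i
d^3_{0,-1}: k∈[0..2] ⇒ -0.866207 +0.339312 -0.014768 = -0.541664;  D = -0.049761-0.539374i
d^3_{1,-1}: k∈[0..2] ⇒ +0.542139 -0.094385 +0.001541 = +0.449294;  D = +0.445658-0.057041i
d^3_{2,-1}: k∈[0..1] ⇒ -0.206498 +0.013482 = -0.193017;  D = +0.031247+0.190471i
d^3_{3,-1}: single k=0 term ⇒ +0.045694;  D = -0.044802+0.008984i
Y_3^{m'}(θ=0.4188,φ=4.6517) and Σ D·Y over m':
  (+0.3499+0.0049i)·(+0.0051-0.0276i)  (-0.0125-0.5841i)·(-0.1533-0.0187i)  (-0.0399+0.0023i)·(-0.0253+0.4163i)  (-0.0498-0.5394i)·(+0.3999+0.0000i)  (+0.4457-0.0570i)·(+0.0253+0.4163i)  (+0.0312+0.1905i)·(-0.1533+0.0187i)  (-0.0448+0.0090i)·(-0.0051-0.0276i)
Y_3^-1(R⁻¹ n̂) = +0.000214+0.004403i

Re=0.0002 Im=0.0044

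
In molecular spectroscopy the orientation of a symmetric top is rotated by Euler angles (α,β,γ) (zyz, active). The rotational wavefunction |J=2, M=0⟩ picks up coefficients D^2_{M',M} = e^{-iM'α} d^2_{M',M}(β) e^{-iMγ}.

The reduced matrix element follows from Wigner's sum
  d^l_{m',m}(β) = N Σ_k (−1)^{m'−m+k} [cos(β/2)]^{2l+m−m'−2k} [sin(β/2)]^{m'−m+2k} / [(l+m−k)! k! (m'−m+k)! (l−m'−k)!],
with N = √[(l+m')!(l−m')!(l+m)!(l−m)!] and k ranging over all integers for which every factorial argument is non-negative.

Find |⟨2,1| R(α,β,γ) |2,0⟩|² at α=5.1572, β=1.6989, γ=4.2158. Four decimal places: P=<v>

Split into d^2_{1,0}(β=1.6989) × two z-phases.
Half-angle: c=0.660396, s=0.750917. N=√(6·1·2·2)=4.898979
Admissible k: 0..1 (factorial args all ≥0)
  k=0: (−1)^1·4.8990/(2)·0.6604^3·0.7509^1 = -0.529763
  k=1: (−1)^2·4.8990/(2)·0.6604^1·0.7509^3 = +0.684946
d^2_{1,0}(1.6989) = -0.529763 +0.684946 = +0.155183
|D^2_{1,0}|² = |d^2_{1,0}(β)|² = (+0.155183)² = 0.024082 (the z-rotation phases have unit modulus)

P=0.0241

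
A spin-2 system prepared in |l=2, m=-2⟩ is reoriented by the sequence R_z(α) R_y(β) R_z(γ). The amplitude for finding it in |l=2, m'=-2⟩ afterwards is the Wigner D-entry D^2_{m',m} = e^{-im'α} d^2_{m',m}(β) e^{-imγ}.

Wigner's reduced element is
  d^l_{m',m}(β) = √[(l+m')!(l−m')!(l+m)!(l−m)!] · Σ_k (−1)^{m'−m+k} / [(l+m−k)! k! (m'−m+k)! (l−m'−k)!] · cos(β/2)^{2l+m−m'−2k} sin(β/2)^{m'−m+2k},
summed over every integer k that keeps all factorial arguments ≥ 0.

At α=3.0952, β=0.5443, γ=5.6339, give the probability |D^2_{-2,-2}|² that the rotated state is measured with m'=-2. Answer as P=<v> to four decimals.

D^2_{-2,-2}(3.0952,0.5443,5.6339) = e^{-i·-2·3.0952}·d^2_{-2,-2}(0.5443)·e^{-i·-2·5.6339}. Compute d first:
c=cos(0.5443/2)=0.963195, s=sin(0.5443/2)=0.268803; N=√[1·24·1·24]=24.000000
The bounds max(0,m−m')=0 and min(l+m,l−m')=0 give 1 term
  k=0: (−1)^0·24.0000/(24)·0.9632^4·0.2688^0 = +0.860711
d^2_{-2,-2}(0.5443) = +0.860711
|D^2_{-2,-2}|² = |d^2_{-2,-2}(β)|² = (+0.860711)² = 0.740823 (the z-rotation phases have unit modulus)

P=0.7408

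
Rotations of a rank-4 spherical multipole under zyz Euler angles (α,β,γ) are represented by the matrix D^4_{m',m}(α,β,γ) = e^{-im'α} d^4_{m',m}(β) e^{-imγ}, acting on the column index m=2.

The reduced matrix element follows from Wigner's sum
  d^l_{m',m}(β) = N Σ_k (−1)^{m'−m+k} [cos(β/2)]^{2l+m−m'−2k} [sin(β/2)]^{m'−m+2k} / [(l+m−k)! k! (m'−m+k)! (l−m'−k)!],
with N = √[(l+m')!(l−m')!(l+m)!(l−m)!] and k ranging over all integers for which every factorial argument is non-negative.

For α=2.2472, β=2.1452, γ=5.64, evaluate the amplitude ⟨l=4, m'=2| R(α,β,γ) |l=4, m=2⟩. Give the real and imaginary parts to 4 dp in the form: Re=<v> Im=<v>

Re=-0.3574 Im=0.0238

D^4_{2,2}(2.2472,2.1452,5.64) = e^{-i·2·2.2472}·d^4_{2,2}(2.1452)·e^{-i·2·5.64}. Compute d first:
c=cos(2.1452/2)=0.477842, s=sin(2.1452/2)=0.878446; N=√[720·2·720·2]=1440.000000
The bounds max(0,m−m')=0 and min(l+m,l−m')=2 give 3 terms
  k=0: (−1)^0·1440.0000/(1440)·0.4778^8·0.8784^0 = +0.002718
  k=1: (−1)^1·1440.0000/(120)·0.4778^6·0.8784^2 = -0.110234
  k=2: (−1)^2·1440.0000/(96)·0.4778^4·0.8784^4 = +0.465681
d^4_{2,2}(2.1452) = +0.002718 -0.110234 +0.465681 = +0.358164
D = (-0.216267+0.976334i)·(+0.358164)·(+0.280606+0.959823i) = -0.357374+0.023778i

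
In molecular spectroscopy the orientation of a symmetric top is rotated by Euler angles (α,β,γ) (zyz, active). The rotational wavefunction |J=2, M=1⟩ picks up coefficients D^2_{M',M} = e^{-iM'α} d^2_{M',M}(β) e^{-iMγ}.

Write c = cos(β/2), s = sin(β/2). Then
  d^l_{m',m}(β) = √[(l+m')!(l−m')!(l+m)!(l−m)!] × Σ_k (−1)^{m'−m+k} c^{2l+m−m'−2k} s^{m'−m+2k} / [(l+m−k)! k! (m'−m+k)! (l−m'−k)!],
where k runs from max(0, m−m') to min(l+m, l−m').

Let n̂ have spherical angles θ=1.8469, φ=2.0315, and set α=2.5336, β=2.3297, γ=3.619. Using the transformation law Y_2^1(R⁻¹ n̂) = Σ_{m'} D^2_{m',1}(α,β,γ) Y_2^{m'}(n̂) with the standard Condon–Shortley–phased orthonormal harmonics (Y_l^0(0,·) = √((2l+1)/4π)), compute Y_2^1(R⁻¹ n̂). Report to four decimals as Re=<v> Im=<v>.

Need the full column D^2_{m',1} for m'=−2..2 at α=2.5336, β=2.3297, γ=3.619.
cos(β/2)=0.394888, sin(β/2)=0.918729
d^2_{-2,1}: single k=3 term ⇒ +0.612445;  D = +0.074896+0.607848i
d^2_{-1,1}: k∈[2..3] ⇒ +0.394862 -0.712443 = -0.317581;  D = -0.148170+0.280897i
d^2_{0,1}: k∈[1..2] ⇒ +0.138575 -0.750088 = -0.611513;  D = +0.543139-0.280977i
d^2_{1,1}: k∈[0..1] ⇒ +0.024316 -0.394862 = -0.370545;  D = -0.367390-0.048250i
d^2_{2,1}: single k=0 term ⇒ -0.113146;  D = +0.083663+0.076174i
Y_2^{m'}(θ=1.8469,φ=2.0315) and Σ D·Y over m':
  (+0.0749+0.6078i)·(-0.2162+0.2848i)  (-0.1482+0.2809i)·(+0.0901+0.1815i)  (+0.5431-0.2810i)·(-0.2451+0.0000i)  (-0.3674-0.0483i)·(-0.0901+0.1815i)  (+0.0837+0.0762i)·(-0.2162-0.2848i)
Y_2^1(R⁻¹ n̂) = -0.341285-0.145461i

Re=-0.3413 Im=-0.1455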